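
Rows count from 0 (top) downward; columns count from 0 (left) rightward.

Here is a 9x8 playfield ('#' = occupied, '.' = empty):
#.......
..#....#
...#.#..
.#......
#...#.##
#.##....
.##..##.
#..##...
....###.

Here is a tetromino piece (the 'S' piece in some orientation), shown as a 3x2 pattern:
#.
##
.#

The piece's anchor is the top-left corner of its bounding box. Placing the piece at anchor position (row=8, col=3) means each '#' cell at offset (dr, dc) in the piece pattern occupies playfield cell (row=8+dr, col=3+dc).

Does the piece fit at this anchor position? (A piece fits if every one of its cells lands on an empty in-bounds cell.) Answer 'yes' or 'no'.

Check each piece cell at anchor (8, 3):
  offset (0,0) -> (8,3): empty -> OK
  offset (1,0) -> (9,3): out of bounds -> FAIL
  offset (1,1) -> (9,4): out of bounds -> FAIL
  offset (2,1) -> (10,4): out of bounds -> FAIL
All cells valid: no

Answer: no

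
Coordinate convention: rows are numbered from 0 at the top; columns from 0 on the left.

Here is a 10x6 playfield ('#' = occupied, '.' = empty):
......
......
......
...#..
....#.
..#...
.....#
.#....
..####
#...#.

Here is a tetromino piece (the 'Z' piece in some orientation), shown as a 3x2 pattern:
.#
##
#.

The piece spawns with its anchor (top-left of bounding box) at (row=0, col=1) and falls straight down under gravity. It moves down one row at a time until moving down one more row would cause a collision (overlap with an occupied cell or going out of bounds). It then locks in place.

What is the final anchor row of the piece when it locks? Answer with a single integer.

Spawn at (row=0, col=1). Try each row:
  row 0: fits
  row 1: fits
  row 2: fits
  row 3: fits
  row 4: blocked -> lock at row 3

Answer: 3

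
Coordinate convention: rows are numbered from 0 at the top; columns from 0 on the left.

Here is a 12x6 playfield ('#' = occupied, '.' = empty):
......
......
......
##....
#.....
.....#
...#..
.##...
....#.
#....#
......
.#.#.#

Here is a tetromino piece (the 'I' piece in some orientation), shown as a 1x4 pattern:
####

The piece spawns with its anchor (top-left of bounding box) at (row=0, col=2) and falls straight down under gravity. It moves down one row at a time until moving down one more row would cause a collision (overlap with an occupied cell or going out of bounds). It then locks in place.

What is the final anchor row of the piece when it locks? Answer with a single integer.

Answer: 4

Derivation:
Spawn at (row=0, col=2). Try each row:
  row 0: fits
  row 1: fits
  row 2: fits
  row 3: fits
  row 4: fits
  row 5: blocked -> lock at row 4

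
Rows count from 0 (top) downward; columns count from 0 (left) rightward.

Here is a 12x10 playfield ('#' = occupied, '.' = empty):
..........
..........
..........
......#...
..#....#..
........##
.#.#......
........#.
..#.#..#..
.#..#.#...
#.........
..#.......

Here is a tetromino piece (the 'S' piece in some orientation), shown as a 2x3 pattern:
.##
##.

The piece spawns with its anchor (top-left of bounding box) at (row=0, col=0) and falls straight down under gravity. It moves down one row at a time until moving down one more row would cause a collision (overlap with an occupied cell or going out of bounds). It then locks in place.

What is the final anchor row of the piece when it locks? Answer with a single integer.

Spawn at (row=0, col=0). Try each row:
  row 0: fits
  row 1: fits
  row 2: fits
  row 3: fits
  row 4: blocked -> lock at row 3

Answer: 3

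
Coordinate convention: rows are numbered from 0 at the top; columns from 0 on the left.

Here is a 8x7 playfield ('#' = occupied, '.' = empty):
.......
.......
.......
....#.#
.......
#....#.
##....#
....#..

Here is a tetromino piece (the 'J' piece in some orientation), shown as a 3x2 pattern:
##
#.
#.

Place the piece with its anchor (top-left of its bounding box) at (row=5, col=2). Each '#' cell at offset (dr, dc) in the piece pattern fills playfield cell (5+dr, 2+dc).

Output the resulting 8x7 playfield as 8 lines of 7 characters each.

Fill (5+0,2+0) = (5,2)
Fill (5+0,2+1) = (5,3)
Fill (5+1,2+0) = (6,2)
Fill (5+2,2+0) = (7,2)

Answer: .......
.......
.......
....#.#
.......
#.##.#.
###...#
..#.#..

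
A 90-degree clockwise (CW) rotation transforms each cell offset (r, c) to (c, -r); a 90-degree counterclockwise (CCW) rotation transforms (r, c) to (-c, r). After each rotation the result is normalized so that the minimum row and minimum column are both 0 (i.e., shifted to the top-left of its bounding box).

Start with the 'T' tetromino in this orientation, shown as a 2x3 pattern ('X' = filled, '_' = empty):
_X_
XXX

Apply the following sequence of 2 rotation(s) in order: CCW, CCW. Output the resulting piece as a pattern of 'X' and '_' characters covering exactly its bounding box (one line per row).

Start:
_X_
XXX
After rotation 1 (CCW):
_X
XX
_X
After rotation 2 (CCW):
XXX
_X_

Answer: XXX
_X_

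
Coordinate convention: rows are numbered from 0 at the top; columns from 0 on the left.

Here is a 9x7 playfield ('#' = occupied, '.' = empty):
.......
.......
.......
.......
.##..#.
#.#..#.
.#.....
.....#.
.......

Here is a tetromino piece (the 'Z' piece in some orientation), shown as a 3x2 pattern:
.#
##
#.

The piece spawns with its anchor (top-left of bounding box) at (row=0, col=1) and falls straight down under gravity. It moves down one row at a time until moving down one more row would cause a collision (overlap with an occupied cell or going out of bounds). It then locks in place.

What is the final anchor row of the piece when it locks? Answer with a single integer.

Spawn at (row=0, col=1). Try each row:
  row 0: fits
  row 1: fits
  row 2: blocked -> lock at row 1

Answer: 1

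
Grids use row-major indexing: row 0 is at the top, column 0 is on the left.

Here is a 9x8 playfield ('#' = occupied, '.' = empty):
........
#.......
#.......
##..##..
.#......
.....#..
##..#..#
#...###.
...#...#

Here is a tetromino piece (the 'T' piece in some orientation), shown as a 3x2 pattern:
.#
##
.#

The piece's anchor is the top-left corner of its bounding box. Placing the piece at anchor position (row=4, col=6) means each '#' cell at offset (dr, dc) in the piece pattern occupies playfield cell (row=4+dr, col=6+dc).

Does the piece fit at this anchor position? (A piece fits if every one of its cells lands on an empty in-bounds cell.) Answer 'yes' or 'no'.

Check each piece cell at anchor (4, 6):
  offset (0,1) -> (4,7): empty -> OK
  offset (1,0) -> (5,6): empty -> OK
  offset (1,1) -> (5,7): empty -> OK
  offset (2,1) -> (6,7): occupied ('#') -> FAIL
All cells valid: no

Answer: no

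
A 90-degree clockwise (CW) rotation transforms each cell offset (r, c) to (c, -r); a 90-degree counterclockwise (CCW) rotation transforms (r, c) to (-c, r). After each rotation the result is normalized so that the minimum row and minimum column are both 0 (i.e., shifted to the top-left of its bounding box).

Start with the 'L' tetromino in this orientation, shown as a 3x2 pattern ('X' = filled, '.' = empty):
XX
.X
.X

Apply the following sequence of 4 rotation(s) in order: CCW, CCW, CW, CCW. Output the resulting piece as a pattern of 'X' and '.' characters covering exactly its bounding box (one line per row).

Start:
XX
.X
.X
After rotation 1 (CCW):
XXX
X..
After rotation 2 (CCW):
X.
X.
XX
After rotation 3 (CW):
XXX
X..
After rotation 4 (CCW):
X.
X.
XX

Answer: X.
X.
XX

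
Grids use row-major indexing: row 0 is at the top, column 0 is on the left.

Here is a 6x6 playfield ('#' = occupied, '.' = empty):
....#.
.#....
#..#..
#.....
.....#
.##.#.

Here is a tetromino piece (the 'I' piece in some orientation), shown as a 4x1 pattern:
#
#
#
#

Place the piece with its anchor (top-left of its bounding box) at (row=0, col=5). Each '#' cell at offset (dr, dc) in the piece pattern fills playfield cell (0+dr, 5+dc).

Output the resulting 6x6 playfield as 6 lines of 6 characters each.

Answer: ....##
.#...#
#..#.#
#....#
.....#
.##.#.

Derivation:
Fill (0+0,5+0) = (0,5)
Fill (0+1,5+0) = (1,5)
Fill (0+2,5+0) = (2,5)
Fill (0+3,5+0) = (3,5)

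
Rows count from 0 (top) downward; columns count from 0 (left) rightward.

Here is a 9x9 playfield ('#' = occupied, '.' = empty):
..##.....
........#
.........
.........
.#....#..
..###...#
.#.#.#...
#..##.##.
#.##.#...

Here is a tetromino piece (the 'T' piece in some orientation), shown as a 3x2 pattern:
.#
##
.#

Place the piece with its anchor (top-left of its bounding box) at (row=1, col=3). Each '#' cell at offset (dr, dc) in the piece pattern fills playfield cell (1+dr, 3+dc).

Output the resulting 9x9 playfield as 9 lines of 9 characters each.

Fill (1+0,3+1) = (1,4)
Fill (1+1,3+0) = (2,3)
Fill (1+1,3+1) = (2,4)
Fill (1+2,3+1) = (3,4)

Answer: ..##.....
....#...#
...##....
....#....
.#....#..
..###...#
.#.#.#...
#..##.##.
#.##.#...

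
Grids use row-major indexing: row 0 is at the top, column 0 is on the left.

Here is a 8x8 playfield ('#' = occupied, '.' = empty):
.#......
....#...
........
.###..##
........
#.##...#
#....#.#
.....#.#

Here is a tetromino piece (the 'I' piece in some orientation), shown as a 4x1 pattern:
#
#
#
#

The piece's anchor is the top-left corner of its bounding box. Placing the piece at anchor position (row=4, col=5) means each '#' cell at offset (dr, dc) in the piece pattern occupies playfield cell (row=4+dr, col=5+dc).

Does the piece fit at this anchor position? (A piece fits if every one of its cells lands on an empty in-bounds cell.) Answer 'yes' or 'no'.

Check each piece cell at anchor (4, 5):
  offset (0,0) -> (4,5): empty -> OK
  offset (1,0) -> (5,5): empty -> OK
  offset (2,0) -> (6,5): occupied ('#') -> FAIL
  offset (3,0) -> (7,5): occupied ('#') -> FAIL
All cells valid: no

Answer: no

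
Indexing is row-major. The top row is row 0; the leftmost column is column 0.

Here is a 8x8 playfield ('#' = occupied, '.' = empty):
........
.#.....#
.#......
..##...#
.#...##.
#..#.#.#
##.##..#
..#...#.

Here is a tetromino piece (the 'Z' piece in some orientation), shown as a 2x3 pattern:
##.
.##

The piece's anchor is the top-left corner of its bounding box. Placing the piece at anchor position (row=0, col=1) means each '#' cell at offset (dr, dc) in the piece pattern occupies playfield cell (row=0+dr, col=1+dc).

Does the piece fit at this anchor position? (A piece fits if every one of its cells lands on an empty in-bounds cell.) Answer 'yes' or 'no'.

Answer: yes

Derivation:
Check each piece cell at anchor (0, 1):
  offset (0,0) -> (0,1): empty -> OK
  offset (0,1) -> (0,2): empty -> OK
  offset (1,1) -> (1,2): empty -> OK
  offset (1,2) -> (1,3): empty -> OK
All cells valid: yes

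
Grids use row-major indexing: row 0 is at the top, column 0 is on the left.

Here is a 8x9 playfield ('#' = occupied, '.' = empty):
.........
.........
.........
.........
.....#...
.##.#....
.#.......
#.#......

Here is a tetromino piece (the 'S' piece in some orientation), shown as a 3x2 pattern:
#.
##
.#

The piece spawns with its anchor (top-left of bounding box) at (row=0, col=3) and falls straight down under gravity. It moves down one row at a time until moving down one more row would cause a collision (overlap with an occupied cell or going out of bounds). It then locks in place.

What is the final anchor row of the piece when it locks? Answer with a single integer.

Answer: 2

Derivation:
Spawn at (row=0, col=3). Try each row:
  row 0: fits
  row 1: fits
  row 2: fits
  row 3: blocked -> lock at row 2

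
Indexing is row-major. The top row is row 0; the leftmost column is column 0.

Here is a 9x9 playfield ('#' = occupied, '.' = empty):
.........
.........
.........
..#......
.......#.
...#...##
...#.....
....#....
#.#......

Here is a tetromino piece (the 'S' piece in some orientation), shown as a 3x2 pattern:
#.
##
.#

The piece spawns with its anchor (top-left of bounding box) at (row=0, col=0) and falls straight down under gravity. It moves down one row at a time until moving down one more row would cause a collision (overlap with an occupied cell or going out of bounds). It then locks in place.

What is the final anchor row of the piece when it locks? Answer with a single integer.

Answer: 6

Derivation:
Spawn at (row=0, col=0). Try each row:
  row 0: fits
  row 1: fits
  row 2: fits
  row 3: fits
  row 4: fits
  row 5: fits
  row 6: fits
  row 7: blocked -> lock at row 6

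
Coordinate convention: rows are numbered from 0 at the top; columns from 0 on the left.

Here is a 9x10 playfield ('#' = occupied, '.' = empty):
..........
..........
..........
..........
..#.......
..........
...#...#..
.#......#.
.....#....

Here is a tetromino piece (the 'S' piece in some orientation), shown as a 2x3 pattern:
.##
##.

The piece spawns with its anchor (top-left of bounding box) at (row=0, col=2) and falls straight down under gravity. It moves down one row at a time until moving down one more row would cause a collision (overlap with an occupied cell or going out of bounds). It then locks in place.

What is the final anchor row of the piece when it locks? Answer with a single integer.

Spawn at (row=0, col=2). Try each row:
  row 0: fits
  row 1: fits
  row 2: fits
  row 3: blocked -> lock at row 2

Answer: 2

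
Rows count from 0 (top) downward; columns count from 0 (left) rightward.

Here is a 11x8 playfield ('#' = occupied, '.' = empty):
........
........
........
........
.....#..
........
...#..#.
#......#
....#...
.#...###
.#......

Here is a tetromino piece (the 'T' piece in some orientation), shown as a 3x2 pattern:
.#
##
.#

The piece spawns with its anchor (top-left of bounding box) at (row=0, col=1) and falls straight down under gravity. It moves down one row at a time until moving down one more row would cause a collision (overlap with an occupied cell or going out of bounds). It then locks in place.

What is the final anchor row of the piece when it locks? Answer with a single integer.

Spawn at (row=0, col=1). Try each row:
  row 0: fits
  row 1: fits
  row 2: fits
  row 3: fits
  row 4: fits
  row 5: fits
  row 6: fits
  row 7: fits
  row 8: blocked -> lock at row 7

Answer: 7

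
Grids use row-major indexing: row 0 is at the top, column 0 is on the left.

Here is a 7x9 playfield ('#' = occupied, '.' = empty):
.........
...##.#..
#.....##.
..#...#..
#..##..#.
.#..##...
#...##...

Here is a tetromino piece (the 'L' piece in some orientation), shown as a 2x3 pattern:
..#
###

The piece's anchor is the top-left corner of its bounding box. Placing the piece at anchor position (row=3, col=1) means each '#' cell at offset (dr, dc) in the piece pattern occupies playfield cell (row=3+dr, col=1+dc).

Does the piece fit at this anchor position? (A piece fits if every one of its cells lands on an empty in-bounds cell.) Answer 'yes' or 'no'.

Check each piece cell at anchor (3, 1):
  offset (0,2) -> (3,3): empty -> OK
  offset (1,0) -> (4,1): empty -> OK
  offset (1,1) -> (4,2): empty -> OK
  offset (1,2) -> (4,3): occupied ('#') -> FAIL
All cells valid: no

Answer: no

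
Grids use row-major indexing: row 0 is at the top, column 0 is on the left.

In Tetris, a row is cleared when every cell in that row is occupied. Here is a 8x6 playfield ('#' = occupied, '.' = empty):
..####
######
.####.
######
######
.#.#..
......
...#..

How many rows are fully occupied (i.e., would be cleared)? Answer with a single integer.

Check each row:
  row 0: 2 empty cells -> not full
  row 1: 0 empty cells -> FULL (clear)
  row 2: 2 empty cells -> not full
  row 3: 0 empty cells -> FULL (clear)
  row 4: 0 empty cells -> FULL (clear)
  row 5: 4 empty cells -> not full
  row 6: 6 empty cells -> not full
  row 7: 5 empty cells -> not full
Total rows cleared: 3

Answer: 3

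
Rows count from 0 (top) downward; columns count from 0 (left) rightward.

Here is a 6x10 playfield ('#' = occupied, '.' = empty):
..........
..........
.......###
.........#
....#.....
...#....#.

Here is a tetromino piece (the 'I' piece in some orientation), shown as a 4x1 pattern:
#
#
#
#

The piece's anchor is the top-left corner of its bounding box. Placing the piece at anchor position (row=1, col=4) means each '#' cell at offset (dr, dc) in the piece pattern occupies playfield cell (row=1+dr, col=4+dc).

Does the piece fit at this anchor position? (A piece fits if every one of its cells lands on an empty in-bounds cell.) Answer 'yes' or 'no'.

Check each piece cell at anchor (1, 4):
  offset (0,0) -> (1,4): empty -> OK
  offset (1,0) -> (2,4): empty -> OK
  offset (2,0) -> (3,4): empty -> OK
  offset (3,0) -> (4,4): occupied ('#') -> FAIL
All cells valid: no

Answer: no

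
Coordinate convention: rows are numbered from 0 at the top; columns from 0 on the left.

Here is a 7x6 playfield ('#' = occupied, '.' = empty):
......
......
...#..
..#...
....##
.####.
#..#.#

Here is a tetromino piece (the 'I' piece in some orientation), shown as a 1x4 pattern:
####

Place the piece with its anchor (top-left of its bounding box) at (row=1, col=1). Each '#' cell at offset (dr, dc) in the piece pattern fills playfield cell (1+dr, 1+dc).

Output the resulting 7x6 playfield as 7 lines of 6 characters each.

Answer: ......
.####.
...#..
..#...
....##
.####.
#..#.#

Derivation:
Fill (1+0,1+0) = (1,1)
Fill (1+0,1+1) = (1,2)
Fill (1+0,1+2) = (1,3)
Fill (1+0,1+3) = (1,4)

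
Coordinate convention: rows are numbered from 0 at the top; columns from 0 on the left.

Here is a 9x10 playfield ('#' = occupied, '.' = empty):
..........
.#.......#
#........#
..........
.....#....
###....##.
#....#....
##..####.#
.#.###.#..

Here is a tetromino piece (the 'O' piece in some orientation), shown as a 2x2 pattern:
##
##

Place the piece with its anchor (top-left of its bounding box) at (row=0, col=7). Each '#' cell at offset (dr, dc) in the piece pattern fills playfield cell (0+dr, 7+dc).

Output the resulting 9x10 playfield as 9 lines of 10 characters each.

Answer: .......##.
.#.....###
#........#
..........
.....#....
###....##.
#....#....
##..####.#
.#.###.#..

Derivation:
Fill (0+0,7+0) = (0,7)
Fill (0+0,7+1) = (0,8)
Fill (0+1,7+0) = (1,7)
Fill (0+1,7+1) = (1,8)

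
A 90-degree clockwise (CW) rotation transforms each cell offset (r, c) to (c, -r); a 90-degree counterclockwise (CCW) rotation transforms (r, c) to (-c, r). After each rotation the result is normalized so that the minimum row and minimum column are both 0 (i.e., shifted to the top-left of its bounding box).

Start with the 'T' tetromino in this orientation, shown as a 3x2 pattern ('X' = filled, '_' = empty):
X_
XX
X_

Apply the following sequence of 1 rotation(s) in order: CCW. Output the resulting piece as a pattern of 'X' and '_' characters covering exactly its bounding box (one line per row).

Start:
X_
XX
X_
After rotation 1 (CCW):
_X_
XXX

Answer: _X_
XXX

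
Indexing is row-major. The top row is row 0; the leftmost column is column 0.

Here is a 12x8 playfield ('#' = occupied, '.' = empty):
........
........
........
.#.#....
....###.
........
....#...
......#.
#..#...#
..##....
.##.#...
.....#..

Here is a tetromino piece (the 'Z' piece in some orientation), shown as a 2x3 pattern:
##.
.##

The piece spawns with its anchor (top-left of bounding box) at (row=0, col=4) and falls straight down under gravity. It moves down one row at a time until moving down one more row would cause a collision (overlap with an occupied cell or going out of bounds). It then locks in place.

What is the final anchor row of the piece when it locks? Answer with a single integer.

Answer: 2

Derivation:
Spawn at (row=0, col=4). Try each row:
  row 0: fits
  row 1: fits
  row 2: fits
  row 3: blocked -> lock at row 2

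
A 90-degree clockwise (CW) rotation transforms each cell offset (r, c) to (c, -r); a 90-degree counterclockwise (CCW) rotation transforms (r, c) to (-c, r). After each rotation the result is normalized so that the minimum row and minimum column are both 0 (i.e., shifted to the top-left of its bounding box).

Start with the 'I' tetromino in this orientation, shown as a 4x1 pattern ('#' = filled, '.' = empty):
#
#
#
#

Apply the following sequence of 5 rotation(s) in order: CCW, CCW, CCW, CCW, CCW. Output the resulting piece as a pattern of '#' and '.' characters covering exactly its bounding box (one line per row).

Start:
#
#
#
#
After rotation 1 (CCW):
####
After rotation 2 (CCW):
#
#
#
#
After rotation 3 (CCW):
####
After rotation 4 (CCW):
#
#
#
#
After rotation 5 (CCW):
####

Answer: ####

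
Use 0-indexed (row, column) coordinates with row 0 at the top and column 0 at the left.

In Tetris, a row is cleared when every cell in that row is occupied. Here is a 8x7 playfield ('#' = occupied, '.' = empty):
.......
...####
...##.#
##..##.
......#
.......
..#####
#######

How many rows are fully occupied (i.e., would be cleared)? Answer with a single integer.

Answer: 1

Derivation:
Check each row:
  row 0: 7 empty cells -> not full
  row 1: 3 empty cells -> not full
  row 2: 4 empty cells -> not full
  row 3: 3 empty cells -> not full
  row 4: 6 empty cells -> not full
  row 5: 7 empty cells -> not full
  row 6: 2 empty cells -> not full
  row 7: 0 empty cells -> FULL (clear)
Total rows cleared: 1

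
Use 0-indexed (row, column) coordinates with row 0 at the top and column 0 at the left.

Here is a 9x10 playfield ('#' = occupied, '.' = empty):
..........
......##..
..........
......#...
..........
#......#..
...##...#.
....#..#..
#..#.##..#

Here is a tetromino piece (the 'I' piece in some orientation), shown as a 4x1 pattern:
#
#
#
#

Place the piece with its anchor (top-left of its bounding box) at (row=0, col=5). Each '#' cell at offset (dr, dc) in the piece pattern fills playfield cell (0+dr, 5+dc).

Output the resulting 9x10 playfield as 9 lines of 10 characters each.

Answer: .....#....
.....###..
.....#....
.....##...
..........
#......#..
...##...#.
....#..#..
#..#.##..#

Derivation:
Fill (0+0,5+0) = (0,5)
Fill (0+1,5+0) = (1,5)
Fill (0+2,5+0) = (2,5)
Fill (0+3,5+0) = (3,5)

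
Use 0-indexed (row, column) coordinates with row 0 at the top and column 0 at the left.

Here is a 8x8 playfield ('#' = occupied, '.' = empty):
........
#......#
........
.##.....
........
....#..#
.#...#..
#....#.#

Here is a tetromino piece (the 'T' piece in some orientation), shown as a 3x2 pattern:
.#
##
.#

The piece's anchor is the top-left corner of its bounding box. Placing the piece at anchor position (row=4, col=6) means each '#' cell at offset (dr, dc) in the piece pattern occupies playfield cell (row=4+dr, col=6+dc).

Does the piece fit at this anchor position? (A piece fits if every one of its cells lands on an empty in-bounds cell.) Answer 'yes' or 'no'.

Answer: no

Derivation:
Check each piece cell at anchor (4, 6):
  offset (0,1) -> (4,7): empty -> OK
  offset (1,0) -> (5,6): empty -> OK
  offset (1,1) -> (5,7): occupied ('#') -> FAIL
  offset (2,1) -> (6,7): empty -> OK
All cells valid: no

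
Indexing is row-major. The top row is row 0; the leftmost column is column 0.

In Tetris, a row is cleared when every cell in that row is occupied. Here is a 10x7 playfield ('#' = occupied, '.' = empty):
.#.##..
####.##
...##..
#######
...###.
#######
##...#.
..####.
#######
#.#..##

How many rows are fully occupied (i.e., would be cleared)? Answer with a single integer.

Check each row:
  row 0: 4 empty cells -> not full
  row 1: 1 empty cell -> not full
  row 2: 5 empty cells -> not full
  row 3: 0 empty cells -> FULL (clear)
  row 4: 4 empty cells -> not full
  row 5: 0 empty cells -> FULL (clear)
  row 6: 4 empty cells -> not full
  row 7: 3 empty cells -> not full
  row 8: 0 empty cells -> FULL (clear)
  row 9: 3 empty cells -> not full
Total rows cleared: 3

Answer: 3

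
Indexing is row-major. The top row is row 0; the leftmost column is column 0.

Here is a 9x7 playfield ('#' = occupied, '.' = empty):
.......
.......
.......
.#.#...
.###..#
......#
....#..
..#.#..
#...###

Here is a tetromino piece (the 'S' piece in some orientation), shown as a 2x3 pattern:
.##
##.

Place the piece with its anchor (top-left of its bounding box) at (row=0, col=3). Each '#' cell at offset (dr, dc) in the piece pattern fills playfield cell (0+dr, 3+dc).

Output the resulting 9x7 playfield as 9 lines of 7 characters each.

Fill (0+0,3+1) = (0,4)
Fill (0+0,3+2) = (0,5)
Fill (0+1,3+0) = (1,3)
Fill (0+1,3+1) = (1,4)

Answer: ....##.
...##..
.......
.#.#...
.###..#
......#
....#..
..#.#..
#...###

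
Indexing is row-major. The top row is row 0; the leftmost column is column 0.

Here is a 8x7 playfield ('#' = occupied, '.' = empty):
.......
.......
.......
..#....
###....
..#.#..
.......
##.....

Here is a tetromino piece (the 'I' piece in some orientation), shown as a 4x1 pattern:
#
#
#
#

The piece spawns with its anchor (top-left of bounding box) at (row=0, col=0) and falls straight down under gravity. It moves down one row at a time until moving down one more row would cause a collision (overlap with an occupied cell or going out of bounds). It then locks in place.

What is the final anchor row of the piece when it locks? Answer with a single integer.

Spawn at (row=0, col=0). Try each row:
  row 0: fits
  row 1: blocked -> lock at row 0

Answer: 0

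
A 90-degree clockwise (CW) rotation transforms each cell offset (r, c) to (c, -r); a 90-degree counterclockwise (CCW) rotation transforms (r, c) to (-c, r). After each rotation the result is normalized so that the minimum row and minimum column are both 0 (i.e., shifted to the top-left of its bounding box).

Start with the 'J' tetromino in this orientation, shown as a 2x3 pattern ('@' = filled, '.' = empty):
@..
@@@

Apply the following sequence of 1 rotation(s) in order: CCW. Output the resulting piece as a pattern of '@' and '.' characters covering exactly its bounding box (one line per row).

Answer: .@
.@
@@

Derivation:
Start:
@..
@@@
After rotation 1 (CCW):
.@
.@
@@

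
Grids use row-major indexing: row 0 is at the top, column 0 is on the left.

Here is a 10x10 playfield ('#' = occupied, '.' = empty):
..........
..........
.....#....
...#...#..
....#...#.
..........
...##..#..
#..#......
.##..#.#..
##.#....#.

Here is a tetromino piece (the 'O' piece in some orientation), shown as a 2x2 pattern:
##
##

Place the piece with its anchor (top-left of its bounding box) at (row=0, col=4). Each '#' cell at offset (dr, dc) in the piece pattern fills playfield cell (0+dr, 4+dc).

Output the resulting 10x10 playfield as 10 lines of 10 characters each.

Fill (0+0,4+0) = (0,4)
Fill (0+0,4+1) = (0,5)
Fill (0+1,4+0) = (1,4)
Fill (0+1,4+1) = (1,5)

Answer: ....##....
....##....
.....#....
...#...#..
....#...#.
..........
...##..#..
#..#......
.##..#.#..
##.#....#.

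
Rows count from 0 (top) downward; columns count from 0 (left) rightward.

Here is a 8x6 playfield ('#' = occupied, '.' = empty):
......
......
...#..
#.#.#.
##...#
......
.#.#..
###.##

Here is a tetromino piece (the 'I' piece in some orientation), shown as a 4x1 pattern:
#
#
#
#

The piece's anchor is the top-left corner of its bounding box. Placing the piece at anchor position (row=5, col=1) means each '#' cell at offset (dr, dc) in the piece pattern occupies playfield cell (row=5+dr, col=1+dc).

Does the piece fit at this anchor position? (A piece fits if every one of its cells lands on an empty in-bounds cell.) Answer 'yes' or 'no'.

Answer: no

Derivation:
Check each piece cell at anchor (5, 1):
  offset (0,0) -> (5,1): empty -> OK
  offset (1,0) -> (6,1): occupied ('#') -> FAIL
  offset (2,0) -> (7,1): occupied ('#') -> FAIL
  offset (3,0) -> (8,1): out of bounds -> FAIL
All cells valid: no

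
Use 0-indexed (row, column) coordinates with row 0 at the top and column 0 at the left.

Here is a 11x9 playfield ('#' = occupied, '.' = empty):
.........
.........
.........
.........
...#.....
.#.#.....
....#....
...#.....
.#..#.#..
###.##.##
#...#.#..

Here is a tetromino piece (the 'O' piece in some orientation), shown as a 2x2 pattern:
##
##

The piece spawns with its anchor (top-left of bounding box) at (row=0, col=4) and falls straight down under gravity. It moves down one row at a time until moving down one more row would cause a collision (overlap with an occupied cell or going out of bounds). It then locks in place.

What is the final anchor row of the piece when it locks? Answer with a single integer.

Spawn at (row=0, col=4). Try each row:
  row 0: fits
  row 1: fits
  row 2: fits
  row 3: fits
  row 4: fits
  row 5: blocked -> lock at row 4

Answer: 4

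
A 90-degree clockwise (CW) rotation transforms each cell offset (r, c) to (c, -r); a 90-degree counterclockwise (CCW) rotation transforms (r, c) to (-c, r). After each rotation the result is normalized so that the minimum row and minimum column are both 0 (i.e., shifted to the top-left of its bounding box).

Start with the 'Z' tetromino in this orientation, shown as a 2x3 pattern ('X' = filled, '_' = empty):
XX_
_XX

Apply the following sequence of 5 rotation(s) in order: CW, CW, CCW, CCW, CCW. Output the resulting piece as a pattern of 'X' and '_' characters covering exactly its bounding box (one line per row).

Start:
XX_
_XX
After rotation 1 (CW):
_X
XX
X_
After rotation 2 (CW):
XX_
_XX
After rotation 3 (CCW):
_X
XX
X_
After rotation 4 (CCW):
XX_
_XX
After rotation 5 (CCW):
_X
XX
X_

Answer: _X
XX
X_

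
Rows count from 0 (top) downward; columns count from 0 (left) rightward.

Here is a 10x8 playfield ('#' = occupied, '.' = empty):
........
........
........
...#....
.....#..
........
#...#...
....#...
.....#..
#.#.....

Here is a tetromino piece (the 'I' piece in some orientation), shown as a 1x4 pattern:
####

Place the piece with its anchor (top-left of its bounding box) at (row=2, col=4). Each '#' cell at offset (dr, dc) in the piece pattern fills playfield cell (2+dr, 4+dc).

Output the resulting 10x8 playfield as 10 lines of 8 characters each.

Fill (2+0,4+0) = (2,4)
Fill (2+0,4+1) = (2,5)
Fill (2+0,4+2) = (2,6)
Fill (2+0,4+3) = (2,7)

Answer: ........
........
....####
...#....
.....#..
........
#...#...
....#...
.....#..
#.#.....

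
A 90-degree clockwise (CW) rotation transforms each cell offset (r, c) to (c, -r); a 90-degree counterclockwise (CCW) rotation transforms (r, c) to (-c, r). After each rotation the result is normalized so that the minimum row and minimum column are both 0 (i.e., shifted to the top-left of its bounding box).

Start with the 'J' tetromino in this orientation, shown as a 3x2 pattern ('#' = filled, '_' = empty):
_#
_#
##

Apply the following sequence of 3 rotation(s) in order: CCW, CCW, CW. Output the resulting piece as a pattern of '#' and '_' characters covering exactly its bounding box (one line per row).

Answer: ###
__#

Derivation:
Start:
_#
_#
##
After rotation 1 (CCW):
###
__#
After rotation 2 (CCW):
##
#_
#_
After rotation 3 (CW):
###
__#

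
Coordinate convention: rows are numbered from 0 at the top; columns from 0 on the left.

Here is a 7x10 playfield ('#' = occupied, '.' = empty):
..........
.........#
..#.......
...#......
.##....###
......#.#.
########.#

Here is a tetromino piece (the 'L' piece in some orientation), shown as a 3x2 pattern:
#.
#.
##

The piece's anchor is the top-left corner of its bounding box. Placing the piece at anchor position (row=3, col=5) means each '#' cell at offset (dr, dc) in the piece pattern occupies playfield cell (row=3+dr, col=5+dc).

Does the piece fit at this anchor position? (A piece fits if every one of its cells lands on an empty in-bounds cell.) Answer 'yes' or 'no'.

Check each piece cell at anchor (3, 5):
  offset (0,0) -> (3,5): empty -> OK
  offset (1,0) -> (4,5): empty -> OK
  offset (2,0) -> (5,5): empty -> OK
  offset (2,1) -> (5,6): occupied ('#') -> FAIL
All cells valid: no

Answer: no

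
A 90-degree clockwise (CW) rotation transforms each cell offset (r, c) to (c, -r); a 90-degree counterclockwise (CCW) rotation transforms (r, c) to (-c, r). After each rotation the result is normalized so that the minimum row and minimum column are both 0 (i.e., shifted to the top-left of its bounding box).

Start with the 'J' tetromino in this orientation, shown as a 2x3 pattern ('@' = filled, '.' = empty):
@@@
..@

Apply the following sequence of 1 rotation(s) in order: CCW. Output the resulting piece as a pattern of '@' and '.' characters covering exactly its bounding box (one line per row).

Start:
@@@
..@
After rotation 1 (CCW):
@@
@.
@.

Answer: @@
@.
@.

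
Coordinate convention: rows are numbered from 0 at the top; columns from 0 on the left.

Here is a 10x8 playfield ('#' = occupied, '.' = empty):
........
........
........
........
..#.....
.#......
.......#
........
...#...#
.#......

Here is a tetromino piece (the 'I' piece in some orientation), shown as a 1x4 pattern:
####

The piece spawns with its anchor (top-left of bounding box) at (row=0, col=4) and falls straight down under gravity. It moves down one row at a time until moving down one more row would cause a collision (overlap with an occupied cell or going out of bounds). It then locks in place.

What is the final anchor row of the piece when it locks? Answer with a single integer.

Answer: 5

Derivation:
Spawn at (row=0, col=4). Try each row:
  row 0: fits
  row 1: fits
  row 2: fits
  row 3: fits
  row 4: fits
  row 5: fits
  row 6: blocked -> lock at row 5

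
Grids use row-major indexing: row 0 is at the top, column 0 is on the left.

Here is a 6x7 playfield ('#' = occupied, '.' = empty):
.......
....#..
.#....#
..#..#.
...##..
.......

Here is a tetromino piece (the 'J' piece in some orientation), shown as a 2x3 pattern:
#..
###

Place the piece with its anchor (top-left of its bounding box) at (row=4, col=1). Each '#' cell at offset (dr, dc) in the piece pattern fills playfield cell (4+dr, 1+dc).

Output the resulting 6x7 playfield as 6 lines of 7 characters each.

Answer: .......
....#..
.#....#
..#..#.
.#.##..
.###...

Derivation:
Fill (4+0,1+0) = (4,1)
Fill (4+1,1+0) = (5,1)
Fill (4+1,1+1) = (5,2)
Fill (4+1,1+2) = (5,3)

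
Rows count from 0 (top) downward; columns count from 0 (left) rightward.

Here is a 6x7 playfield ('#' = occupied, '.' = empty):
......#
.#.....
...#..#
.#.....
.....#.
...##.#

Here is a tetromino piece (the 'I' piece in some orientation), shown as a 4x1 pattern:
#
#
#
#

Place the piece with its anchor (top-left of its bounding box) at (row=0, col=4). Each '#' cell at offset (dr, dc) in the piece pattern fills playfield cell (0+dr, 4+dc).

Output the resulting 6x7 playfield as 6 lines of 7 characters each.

Answer: ....#.#
.#..#..
...##.#
.#..#..
.....#.
...##.#

Derivation:
Fill (0+0,4+0) = (0,4)
Fill (0+1,4+0) = (1,4)
Fill (0+2,4+0) = (2,4)
Fill (0+3,4+0) = (3,4)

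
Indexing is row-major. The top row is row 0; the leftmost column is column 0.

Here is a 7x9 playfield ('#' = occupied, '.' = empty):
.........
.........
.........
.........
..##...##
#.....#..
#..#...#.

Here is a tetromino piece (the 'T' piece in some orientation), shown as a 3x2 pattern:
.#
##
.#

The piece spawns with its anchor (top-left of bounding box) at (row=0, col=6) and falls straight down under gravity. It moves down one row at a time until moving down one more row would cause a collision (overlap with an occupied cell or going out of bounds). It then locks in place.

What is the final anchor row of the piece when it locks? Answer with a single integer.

Spawn at (row=0, col=6). Try each row:
  row 0: fits
  row 1: fits
  row 2: blocked -> lock at row 1

Answer: 1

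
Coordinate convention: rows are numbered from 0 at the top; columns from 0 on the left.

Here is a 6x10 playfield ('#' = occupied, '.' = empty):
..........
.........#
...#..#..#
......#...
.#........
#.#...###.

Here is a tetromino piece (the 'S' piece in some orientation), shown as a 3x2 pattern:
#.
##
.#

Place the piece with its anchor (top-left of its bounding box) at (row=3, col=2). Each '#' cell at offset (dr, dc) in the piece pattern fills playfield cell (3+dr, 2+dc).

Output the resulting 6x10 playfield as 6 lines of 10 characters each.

Answer: ..........
.........#
...#..#..#
..#...#...
.###......
#.##..###.

Derivation:
Fill (3+0,2+0) = (3,2)
Fill (3+1,2+0) = (4,2)
Fill (3+1,2+1) = (4,3)
Fill (3+2,2+1) = (5,3)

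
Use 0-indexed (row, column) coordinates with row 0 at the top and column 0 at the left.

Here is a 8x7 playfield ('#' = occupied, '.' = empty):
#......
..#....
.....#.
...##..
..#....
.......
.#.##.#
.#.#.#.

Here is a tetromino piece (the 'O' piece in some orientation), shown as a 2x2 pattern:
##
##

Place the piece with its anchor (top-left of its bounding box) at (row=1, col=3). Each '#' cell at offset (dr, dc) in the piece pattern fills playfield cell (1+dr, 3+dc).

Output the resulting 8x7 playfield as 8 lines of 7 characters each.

Answer: #......
..###..
...###.
...##..
..#....
.......
.#.##.#
.#.#.#.

Derivation:
Fill (1+0,3+0) = (1,3)
Fill (1+0,3+1) = (1,4)
Fill (1+1,3+0) = (2,3)
Fill (1+1,3+1) = (2,4)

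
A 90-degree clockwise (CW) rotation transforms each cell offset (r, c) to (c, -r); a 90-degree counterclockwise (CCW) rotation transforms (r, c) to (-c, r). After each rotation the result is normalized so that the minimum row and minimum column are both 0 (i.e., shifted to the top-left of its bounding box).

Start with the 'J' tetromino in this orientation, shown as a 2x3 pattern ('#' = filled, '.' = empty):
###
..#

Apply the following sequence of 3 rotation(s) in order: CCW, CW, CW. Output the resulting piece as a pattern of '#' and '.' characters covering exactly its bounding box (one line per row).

Start:
###
..#
After rotation 1 (CCW):
##
#.
#.
After rotation 2 (CW):
###
..#
After rotation 3 (CW):
.#
.#
##

Answer: .#
.#
##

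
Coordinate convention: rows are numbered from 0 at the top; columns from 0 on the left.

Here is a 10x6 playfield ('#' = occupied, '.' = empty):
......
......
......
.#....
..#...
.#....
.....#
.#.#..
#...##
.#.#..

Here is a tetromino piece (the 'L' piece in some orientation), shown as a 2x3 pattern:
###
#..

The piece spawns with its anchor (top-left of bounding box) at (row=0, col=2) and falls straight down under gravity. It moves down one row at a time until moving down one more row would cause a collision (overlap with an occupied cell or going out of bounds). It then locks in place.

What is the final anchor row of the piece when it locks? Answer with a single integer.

Spawn at (row=0, col=2). Try each row:
  row 0: fits
  row 1: fits
  row 2: fits
  row 3: blocked -> lock at row 2

Answer: 2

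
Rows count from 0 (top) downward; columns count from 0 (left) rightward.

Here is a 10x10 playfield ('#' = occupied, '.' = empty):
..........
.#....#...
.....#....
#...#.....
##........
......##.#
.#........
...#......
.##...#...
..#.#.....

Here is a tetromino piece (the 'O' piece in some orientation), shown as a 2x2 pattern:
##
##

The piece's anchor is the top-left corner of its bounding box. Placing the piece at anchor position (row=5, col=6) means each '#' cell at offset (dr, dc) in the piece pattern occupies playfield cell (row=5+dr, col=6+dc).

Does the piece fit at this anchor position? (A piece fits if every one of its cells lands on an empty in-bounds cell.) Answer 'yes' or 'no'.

Answer: no

Derivation:
Check each piece cell at anchor (5, 6):
  offset (0,0) -> (5,6): occupied ('#') -> FAIL
  offset (0,1) -> (5,7): occupied ('#') -> FAIL
  offset (1,0) -> (6,6): empty -> OK
  offset (1,1) -> (6,7): empty -> OK
All cells valid: no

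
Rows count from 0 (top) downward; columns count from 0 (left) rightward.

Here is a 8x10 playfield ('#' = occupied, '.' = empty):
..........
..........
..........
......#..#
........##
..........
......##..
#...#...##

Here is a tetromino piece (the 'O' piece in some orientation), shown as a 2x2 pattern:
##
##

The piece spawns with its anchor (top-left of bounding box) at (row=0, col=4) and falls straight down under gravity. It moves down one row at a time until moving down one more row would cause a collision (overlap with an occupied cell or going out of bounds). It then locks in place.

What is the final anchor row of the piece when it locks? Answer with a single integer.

Answer: 5

Derivation:
Spawn at (row=0, col=4). Try each row:
  row 0: fits
  row 1: fits
  row 2: fits
  row 3: fits
  row 4: fits
  row 5: fits
  row 6: blocked -> lock at row 5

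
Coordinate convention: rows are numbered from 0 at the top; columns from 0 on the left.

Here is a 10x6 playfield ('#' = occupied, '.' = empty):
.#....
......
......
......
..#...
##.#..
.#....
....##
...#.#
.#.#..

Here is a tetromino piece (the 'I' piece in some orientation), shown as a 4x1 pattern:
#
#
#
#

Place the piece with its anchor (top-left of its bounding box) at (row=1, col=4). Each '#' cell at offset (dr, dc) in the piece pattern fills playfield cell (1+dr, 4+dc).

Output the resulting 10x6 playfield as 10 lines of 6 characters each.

Answer: .#....
....#.
....#.
....#.
..#.#.
##.#..
.#....
....##
...#.#
.#.#..

Derivation:
Fill (1+0,4+0) = (1,4)
Fill (1+1,4+0) = (2,4)
Fill (1+2,4+0) = (3,4)
Fill (1+3,4+0) = (4,4)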